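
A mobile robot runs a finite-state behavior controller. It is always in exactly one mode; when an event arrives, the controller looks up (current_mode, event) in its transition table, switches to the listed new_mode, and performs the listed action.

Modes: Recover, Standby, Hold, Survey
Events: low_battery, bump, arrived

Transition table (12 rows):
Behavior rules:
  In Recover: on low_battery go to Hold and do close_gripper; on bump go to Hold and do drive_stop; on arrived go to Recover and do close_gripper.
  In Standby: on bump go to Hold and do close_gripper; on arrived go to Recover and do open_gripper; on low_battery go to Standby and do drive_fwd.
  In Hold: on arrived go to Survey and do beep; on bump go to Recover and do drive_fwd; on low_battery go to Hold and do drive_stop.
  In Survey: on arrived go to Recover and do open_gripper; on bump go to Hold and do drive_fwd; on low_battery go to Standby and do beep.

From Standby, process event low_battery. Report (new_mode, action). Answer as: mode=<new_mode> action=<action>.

mode=Standby action=drive_fwd

current mode = Standby; filter table to that mode:
  (Standby, bump) → (Hold, close_gripper)
  (Standby, arrived) → (Recover, open_gripper)
  (Standby, low_battery) → (Standby, drive_fwd)  ← event matches
event = low_battery selects (Standby, drive_fwd)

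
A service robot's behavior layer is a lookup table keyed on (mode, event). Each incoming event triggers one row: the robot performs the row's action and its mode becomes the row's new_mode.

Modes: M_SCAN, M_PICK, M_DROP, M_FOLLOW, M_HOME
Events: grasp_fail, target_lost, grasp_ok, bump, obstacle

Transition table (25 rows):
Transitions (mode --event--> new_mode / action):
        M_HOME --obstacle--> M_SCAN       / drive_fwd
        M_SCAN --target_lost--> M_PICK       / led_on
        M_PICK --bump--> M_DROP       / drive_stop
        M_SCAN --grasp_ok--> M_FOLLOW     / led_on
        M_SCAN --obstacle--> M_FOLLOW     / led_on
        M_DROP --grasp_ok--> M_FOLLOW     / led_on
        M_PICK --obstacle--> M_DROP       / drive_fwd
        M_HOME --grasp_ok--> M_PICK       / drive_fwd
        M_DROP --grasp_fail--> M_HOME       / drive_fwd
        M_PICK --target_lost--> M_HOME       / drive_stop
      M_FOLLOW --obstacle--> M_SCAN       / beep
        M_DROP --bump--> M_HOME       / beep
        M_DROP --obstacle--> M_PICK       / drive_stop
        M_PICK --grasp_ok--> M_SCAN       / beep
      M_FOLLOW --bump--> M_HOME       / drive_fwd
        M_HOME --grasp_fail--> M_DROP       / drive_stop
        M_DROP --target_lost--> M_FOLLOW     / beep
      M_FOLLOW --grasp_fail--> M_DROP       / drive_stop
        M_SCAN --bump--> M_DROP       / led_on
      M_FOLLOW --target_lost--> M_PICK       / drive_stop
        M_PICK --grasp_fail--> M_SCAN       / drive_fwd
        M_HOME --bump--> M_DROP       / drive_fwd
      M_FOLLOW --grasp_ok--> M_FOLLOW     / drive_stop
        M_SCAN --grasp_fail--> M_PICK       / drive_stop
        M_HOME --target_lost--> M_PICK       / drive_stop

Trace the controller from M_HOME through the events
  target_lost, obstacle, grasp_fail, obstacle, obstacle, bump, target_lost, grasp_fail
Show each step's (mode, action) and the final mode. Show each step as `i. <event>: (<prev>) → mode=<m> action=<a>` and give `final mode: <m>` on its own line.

1. target_lost: (M_HOME) → mode=M_PICK action=drive_stop
2. obstacle: (M_PICK) → mode=M_DROP action=drive_fwd
3. grasp_fail: (M_DROP) → mode=M_HOME action=drive_fwd
4. obstacle: (M_HOME) → mode=M_SCAN action=drive_fwd
5. obstacle: (M_SCAN) → mode=M_FOLLOW action=led_on
6. bump: (M_FOLLOW) → mode=M_HOME action=drive_fwd
7. target_lost: (M_HOME) → mode=M_PICK action=drive_stop
8. grasp_fail: (M_PICK) → mode=M_SCAN action=drive_fwd

final mode: M_SCAN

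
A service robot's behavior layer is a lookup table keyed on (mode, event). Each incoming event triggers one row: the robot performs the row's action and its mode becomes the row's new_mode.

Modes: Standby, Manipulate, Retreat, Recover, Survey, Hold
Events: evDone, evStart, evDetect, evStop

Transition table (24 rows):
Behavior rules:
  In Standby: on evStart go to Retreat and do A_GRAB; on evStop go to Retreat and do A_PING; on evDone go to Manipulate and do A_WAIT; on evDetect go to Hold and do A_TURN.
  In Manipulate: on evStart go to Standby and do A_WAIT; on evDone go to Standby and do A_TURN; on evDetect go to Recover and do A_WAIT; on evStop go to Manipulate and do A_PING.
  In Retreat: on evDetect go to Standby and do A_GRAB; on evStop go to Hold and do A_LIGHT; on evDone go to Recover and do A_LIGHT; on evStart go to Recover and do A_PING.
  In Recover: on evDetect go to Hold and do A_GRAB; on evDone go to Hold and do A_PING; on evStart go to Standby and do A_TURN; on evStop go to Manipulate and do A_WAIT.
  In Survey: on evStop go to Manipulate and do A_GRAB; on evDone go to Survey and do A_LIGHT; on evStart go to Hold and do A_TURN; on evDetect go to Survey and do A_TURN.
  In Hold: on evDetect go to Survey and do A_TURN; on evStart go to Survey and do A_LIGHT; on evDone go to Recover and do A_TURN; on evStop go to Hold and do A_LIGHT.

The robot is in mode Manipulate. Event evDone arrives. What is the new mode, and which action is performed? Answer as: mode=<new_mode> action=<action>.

current mode = Manipulate; filter table to that mode:
  (Manipulate, evStart) → (Standby, A_WAIT)
  (Manipulate, evDone) → (Standby, A_TURN)  ← event matches
  (Manipulate, evDetect) → (Recover, A_WAIT)
  (Manipulate, evStop) → (Manipulate, A_PING)
event = evDone selects (Standby, A_TURN)

mode=Standby action=A_TURN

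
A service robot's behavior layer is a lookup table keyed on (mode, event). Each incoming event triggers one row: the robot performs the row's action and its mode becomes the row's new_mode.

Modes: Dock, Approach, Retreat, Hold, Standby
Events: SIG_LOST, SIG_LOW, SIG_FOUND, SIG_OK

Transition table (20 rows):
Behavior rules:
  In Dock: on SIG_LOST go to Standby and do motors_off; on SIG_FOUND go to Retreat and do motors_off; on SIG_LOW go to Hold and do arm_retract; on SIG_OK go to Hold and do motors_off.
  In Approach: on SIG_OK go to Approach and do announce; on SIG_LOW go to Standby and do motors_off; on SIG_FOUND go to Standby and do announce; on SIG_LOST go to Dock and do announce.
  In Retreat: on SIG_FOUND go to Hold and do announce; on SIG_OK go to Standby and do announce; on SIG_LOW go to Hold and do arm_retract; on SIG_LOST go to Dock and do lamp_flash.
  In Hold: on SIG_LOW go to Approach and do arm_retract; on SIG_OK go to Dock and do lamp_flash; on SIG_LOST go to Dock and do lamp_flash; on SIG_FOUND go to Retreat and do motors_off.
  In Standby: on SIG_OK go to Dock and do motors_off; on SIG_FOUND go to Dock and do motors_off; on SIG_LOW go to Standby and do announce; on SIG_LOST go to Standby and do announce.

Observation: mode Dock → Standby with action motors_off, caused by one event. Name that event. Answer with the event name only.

try SIG_LOST: (Dock, SIG_LOST) → (Standby, motors_off)  ← matches
try SIG_LOW: (Dock, SIG_LOW) → (Hold, arm_retract)
try SIG_FOUND: (Dock, SIG_FOUND) → (Retreat, motors_off)
try SIG_OK: (Dock, SIG_OK) → (Hold, motors_off)

SIG_LOST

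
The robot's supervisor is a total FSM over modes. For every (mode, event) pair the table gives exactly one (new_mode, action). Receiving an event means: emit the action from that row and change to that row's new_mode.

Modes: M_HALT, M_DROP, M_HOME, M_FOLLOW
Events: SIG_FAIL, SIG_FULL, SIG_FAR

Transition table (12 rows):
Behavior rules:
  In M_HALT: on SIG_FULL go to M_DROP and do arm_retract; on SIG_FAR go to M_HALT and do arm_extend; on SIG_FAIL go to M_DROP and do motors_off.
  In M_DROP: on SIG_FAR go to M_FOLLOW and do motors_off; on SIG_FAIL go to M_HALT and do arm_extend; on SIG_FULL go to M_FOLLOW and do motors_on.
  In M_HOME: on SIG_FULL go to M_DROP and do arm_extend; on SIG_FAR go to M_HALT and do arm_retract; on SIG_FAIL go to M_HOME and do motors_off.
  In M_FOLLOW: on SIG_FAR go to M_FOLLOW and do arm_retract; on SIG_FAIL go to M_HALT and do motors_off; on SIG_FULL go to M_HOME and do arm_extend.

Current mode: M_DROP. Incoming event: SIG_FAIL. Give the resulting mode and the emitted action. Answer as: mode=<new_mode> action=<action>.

mode=M_HALT action=arm_extend

current mode = M_DROP; filter table to that mode:
  (M_DROP, SIG_FAR) → (M_FOLLOW, motors_off)
  (M_DROP, SIG_FAIL) → (M_HALT, arm_extend)  ← event matches
  (M_DROP, SIG_FULL) → (M_FOLLOW, motors_on)
event = SIG_FAIL selects (M_HALT, arm_extend)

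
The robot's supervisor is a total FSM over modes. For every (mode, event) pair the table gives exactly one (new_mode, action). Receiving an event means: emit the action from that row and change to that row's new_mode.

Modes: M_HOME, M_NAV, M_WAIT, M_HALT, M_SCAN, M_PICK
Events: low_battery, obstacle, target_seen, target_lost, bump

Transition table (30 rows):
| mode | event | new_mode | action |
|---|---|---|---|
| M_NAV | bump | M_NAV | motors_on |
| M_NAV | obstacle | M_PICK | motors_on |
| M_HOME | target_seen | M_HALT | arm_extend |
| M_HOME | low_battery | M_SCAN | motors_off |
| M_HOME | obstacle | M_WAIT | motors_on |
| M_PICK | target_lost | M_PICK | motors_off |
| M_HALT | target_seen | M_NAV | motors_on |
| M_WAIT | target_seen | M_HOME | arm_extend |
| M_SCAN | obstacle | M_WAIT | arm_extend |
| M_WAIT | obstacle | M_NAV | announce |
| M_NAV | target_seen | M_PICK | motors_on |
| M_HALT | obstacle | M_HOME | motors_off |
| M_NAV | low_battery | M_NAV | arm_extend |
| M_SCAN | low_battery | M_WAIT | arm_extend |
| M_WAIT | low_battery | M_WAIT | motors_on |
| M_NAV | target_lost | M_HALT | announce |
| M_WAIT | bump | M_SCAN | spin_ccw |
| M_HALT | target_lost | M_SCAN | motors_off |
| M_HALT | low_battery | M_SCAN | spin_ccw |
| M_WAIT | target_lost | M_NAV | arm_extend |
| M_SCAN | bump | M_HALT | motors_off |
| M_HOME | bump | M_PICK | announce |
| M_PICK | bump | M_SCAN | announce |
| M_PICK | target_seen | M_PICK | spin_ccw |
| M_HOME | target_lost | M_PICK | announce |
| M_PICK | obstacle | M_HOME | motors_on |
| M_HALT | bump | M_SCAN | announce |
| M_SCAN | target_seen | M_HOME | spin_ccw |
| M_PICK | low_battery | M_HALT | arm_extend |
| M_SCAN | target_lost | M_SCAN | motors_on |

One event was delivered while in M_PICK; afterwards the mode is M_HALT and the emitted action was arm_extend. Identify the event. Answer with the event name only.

try low_battery: (M_PICK, low_battery) → (M_HALT, arm_extend)  ← matches
try obstacle: (M_PICK, obstacle) → (M_HOME, motors_on)
try target_seen: (M_PICK, target_seen) → (M_PICK, spin_ccw)
try target_lost: (M_PICK, target_lost) → (M_PICK, motors_off)
try bump: (M_PICK, bump) → (M_SCAN, announce)

low_battery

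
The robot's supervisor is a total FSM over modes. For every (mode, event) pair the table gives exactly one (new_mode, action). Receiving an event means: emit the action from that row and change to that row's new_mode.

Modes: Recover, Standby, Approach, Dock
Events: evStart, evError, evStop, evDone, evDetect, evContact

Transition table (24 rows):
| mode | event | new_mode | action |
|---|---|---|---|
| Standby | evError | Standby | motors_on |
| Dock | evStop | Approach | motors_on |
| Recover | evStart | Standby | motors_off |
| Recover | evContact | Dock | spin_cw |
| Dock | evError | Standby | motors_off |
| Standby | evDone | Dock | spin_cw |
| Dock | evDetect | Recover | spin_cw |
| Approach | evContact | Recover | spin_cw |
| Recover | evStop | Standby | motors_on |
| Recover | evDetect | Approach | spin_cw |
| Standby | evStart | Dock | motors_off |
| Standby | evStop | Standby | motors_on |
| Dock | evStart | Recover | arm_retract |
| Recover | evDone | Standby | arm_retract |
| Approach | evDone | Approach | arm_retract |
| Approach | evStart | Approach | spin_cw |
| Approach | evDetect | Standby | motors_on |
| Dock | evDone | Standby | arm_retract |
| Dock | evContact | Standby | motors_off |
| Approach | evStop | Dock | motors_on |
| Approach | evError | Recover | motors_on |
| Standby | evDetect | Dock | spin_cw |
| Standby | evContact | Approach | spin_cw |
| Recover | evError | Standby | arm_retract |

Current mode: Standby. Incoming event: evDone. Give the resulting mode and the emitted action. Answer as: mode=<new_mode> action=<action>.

current mode = Standby; filter table to that mode:
  (Standby, evError) → (Standby, motors_on)
  (Standby, evDone) → (Dock, spin_cw)  ← event matches
  (Standby, evStart) → (Dock, motors_off)
  (Standby, evStop) → (Standby, motors_on)
  (Standby, evDetect) → (Dock, spin_cw)
  (Standby, evContact) → (Approach, spin_cw)
event = evDone selects (Dock, spin_cw)

mode=Dock action=spin_cw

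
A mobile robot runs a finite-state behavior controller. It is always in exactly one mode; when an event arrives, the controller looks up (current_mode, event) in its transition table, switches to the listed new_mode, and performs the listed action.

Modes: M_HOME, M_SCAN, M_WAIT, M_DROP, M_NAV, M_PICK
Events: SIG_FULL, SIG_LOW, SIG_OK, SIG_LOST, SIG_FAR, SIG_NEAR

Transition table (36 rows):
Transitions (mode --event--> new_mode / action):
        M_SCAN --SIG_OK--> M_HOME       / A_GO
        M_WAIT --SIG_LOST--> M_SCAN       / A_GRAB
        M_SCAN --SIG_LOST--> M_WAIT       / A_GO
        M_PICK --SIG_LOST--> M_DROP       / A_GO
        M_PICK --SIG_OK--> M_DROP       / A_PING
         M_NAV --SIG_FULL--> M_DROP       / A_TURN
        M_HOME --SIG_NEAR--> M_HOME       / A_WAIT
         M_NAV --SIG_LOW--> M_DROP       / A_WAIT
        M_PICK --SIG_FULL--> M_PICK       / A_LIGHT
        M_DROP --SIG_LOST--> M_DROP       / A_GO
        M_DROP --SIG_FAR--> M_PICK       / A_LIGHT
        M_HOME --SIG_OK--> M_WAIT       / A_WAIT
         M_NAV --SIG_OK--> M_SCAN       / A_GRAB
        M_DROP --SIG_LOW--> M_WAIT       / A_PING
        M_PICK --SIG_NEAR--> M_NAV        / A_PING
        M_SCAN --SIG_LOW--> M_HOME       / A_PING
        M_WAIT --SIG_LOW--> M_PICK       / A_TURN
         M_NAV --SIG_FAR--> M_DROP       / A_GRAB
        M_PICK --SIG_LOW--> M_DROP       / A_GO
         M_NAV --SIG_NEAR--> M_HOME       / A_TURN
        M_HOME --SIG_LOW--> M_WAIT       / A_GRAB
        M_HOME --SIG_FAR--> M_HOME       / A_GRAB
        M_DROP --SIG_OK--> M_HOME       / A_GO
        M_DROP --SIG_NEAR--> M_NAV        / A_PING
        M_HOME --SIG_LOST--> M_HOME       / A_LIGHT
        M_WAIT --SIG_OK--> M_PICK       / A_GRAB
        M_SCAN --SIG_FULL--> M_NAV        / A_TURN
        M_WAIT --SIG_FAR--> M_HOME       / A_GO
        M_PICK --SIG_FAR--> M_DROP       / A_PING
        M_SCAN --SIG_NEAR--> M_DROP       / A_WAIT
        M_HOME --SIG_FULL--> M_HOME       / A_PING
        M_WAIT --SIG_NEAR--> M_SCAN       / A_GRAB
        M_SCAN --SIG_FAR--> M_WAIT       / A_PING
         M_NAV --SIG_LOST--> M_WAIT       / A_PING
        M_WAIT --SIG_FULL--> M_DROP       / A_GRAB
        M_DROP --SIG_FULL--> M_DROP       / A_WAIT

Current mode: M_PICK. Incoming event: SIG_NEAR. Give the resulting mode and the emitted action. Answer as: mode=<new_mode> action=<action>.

mode=M_NAV action=A_PING

current mode = M_PICK; filter table to that mode:
  (M_PICK, SIG_LOST) → (M_DROP, A_GO)
  (M_PICK, SIG_OK) → (M_DROP, A_PING)
  (M_PICK, SIG_FULL) → (M_PICK, A_LIGHT)
  (M_PICK, SIG_NEAR) → (M_NAV, A_PING)  ← event matches
  (M_PICK, SIG_LOW) → (M_DROP, A_GO)
  (M_PICK, SIG_FAR) → (M_DROP, A_PING)
event = SIG_NEAR selects (M_NAV, A_PING)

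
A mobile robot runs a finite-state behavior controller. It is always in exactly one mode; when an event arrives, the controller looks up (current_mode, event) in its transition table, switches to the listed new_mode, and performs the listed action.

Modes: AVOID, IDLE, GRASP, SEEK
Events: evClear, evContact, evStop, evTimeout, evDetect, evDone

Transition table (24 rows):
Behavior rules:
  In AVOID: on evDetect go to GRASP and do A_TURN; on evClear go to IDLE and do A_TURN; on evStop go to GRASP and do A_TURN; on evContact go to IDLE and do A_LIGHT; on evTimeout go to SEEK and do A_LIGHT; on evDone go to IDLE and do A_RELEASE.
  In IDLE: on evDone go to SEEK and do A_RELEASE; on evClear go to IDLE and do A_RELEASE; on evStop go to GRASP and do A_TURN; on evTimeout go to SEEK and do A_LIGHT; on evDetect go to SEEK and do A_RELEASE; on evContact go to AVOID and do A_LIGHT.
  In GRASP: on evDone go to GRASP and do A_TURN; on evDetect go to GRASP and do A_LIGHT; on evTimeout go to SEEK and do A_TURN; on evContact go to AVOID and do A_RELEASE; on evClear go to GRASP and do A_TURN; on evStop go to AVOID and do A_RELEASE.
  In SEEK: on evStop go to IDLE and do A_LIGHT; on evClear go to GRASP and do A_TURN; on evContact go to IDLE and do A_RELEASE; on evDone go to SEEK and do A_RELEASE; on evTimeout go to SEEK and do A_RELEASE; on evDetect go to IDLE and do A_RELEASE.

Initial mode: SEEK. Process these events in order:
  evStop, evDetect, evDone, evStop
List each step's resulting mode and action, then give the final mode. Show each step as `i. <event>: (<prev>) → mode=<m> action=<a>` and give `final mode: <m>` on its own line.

final mode: IDLE

1. evStop: (SEEK) → mode=IDLE action=A_LIGHT
2. evDetect: (IDLE) → mode=SEEK action=A_RELEASE
3. evDone: (SEEK) → mode=SEEK action=A_RELEASE
4. evStop: (SEEK) → mode=IDLE action=A_LIGHT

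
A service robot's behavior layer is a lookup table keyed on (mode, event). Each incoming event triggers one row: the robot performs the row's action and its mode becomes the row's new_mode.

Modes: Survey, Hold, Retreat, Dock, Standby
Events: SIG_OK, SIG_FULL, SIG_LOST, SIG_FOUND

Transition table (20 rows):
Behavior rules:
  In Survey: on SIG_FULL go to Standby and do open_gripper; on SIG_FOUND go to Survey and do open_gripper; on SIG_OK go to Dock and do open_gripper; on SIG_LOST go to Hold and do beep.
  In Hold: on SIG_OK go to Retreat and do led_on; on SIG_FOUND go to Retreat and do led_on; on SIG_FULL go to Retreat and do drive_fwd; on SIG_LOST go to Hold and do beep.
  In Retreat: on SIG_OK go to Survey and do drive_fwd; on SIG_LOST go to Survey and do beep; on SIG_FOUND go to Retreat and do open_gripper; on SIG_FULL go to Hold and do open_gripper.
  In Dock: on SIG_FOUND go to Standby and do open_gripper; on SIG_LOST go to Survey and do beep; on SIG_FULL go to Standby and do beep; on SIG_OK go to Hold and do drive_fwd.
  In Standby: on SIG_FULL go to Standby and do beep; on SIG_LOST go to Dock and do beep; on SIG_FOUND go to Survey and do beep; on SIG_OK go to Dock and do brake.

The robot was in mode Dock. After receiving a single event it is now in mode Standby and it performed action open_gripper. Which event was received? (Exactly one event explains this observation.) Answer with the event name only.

try SIG_OK: (Dock, SIG_OK) → (Hold, drive_fwd)
try SIG_FULL: (Dock, SIG_FULL) → (Standby, beep)
try SIG_LOST: (Dock, SIG_LOST) → (Survey, beep)
try SIG_FOUND: (Dock, SIG_FOUND) → (Standby, open_gripper)  ← matches

SIG_FOUND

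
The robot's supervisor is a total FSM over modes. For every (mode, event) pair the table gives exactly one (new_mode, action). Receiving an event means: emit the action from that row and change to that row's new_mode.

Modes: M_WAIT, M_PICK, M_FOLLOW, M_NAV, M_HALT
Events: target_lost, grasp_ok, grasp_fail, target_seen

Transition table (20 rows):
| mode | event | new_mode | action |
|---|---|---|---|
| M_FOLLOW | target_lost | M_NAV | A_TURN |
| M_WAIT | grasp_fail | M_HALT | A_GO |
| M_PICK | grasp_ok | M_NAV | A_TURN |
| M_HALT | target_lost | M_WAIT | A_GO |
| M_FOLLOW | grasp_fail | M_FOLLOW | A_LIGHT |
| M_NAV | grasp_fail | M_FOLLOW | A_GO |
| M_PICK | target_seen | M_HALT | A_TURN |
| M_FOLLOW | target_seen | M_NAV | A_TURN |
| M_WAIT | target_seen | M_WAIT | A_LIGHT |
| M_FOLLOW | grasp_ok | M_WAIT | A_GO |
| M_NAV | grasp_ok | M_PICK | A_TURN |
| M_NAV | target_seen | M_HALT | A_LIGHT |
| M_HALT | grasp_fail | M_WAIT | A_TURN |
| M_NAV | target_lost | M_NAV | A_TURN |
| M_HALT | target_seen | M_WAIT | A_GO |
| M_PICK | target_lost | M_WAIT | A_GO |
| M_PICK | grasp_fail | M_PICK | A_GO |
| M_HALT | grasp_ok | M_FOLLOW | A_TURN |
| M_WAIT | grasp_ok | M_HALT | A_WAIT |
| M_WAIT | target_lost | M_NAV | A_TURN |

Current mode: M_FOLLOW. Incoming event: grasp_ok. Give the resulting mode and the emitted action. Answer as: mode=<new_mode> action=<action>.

mode=M_WAIT action=A_GO

current mode = M_FOLLOW; filter table to that mode:
  (M_FOLLOW, target_lost) → (M_NAV, A_TURN)
  (M_FOLLOW, grasp_fail) → (M_FOLLOW, A_LIGHT)
  (M_FOLLOW, target_seen) → (M_NAV, A_TURN)
  (M_FOLLOW, grasp_ok) → (M_WAIT, A_GO)  ← event matches
event = grasp_ok selects (M_WAIT, A_GO)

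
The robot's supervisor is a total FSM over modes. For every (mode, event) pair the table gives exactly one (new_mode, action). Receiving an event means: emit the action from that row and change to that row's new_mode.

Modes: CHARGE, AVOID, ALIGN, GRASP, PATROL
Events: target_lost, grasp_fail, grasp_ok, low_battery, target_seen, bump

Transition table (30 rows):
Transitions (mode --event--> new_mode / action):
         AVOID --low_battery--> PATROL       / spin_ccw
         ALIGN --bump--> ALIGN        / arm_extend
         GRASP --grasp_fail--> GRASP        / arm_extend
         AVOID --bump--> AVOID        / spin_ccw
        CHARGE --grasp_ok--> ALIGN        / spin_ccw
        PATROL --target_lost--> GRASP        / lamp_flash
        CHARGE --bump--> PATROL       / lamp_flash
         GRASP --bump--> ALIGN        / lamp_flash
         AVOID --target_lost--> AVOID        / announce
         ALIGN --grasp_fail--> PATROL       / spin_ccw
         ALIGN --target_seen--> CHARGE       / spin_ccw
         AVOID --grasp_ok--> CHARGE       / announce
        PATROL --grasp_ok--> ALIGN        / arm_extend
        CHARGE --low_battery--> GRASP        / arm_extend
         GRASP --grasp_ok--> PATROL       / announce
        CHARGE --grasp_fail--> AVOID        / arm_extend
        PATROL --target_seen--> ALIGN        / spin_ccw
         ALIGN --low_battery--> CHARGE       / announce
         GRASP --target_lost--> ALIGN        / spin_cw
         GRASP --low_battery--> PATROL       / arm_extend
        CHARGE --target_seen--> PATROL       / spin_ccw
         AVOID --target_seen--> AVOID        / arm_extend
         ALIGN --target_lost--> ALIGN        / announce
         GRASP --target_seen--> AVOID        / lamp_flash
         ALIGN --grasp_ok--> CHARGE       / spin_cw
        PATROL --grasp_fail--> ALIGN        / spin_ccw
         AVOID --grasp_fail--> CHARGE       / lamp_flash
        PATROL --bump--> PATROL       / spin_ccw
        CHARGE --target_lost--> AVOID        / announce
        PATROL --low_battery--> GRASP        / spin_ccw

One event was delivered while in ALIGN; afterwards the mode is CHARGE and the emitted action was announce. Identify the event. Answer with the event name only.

low_battery

try target_lost: (ALIGN, target_lost) → (ALIGN, announce)
try grasp_fail: (ALIGN, grasp_fail) → (PATROL, spin_ccw)
try grasp_ok: (ALIGN, grasp_ok) → (CHARGE, spin_cw)
try low_battery: (ALIGN, low_battery) → (CHARGE, announce)  ← matches
try target_seen: (ALIGN, target_seen) → (CHARGE, spin_ccw)
try bump: (ALIGN, bump) → (ALIGN, arm_extend)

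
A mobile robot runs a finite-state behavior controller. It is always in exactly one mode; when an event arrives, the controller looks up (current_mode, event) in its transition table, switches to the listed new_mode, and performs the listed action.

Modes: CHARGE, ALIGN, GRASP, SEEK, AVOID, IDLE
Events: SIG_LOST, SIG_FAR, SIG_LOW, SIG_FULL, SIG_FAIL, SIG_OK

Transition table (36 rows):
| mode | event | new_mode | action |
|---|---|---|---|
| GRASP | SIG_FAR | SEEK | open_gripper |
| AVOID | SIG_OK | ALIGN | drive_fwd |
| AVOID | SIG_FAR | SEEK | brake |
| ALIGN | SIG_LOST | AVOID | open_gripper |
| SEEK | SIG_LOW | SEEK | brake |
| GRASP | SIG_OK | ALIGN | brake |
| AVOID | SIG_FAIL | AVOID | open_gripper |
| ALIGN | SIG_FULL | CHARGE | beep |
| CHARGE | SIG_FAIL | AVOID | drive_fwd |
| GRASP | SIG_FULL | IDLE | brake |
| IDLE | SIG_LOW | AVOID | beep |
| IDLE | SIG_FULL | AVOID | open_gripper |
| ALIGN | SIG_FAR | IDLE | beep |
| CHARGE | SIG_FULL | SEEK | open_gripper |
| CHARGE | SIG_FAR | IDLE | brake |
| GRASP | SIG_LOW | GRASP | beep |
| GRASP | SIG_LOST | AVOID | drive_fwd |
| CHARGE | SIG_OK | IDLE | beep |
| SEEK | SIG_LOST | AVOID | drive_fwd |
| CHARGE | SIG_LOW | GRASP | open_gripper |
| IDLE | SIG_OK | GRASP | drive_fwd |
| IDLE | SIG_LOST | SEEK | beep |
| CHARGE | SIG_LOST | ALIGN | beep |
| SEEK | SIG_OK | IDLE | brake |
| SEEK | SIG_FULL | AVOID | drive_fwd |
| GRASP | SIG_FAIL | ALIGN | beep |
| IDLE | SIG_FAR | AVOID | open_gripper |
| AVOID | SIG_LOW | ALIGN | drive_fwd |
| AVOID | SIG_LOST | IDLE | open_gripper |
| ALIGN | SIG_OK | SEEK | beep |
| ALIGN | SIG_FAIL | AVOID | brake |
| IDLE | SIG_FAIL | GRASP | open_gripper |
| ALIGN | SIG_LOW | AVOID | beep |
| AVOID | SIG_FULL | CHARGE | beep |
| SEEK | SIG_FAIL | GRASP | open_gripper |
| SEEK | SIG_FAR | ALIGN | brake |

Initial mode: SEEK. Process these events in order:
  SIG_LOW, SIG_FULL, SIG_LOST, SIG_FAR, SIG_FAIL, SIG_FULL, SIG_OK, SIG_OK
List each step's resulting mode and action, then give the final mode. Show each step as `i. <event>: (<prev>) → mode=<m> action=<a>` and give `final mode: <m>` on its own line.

final mode: GRASP

1. SIG_LOW: (SEEK) → mode=SEEK action=brake
2. SIG_FULL: (SEEK) → mode=AVOID action=drive_fwd
3. SIG_LOST: (AVOID) → mode=IDLE action=open_gripper
4. SIG_FAR: (IDLE) → mode=AVOID action=open_gripper
5. SIG_FAIL: (AVOID) → mode=AVOID action=open_gripper
6. SIG_FULL: (AVOID) → mode=CHARGE action=beep
7. SIG_OK: (CHARGE) → mode=IDLE action=beep
8. SIG_OK: (IDLE) → mode=GRASP action=drive_fwd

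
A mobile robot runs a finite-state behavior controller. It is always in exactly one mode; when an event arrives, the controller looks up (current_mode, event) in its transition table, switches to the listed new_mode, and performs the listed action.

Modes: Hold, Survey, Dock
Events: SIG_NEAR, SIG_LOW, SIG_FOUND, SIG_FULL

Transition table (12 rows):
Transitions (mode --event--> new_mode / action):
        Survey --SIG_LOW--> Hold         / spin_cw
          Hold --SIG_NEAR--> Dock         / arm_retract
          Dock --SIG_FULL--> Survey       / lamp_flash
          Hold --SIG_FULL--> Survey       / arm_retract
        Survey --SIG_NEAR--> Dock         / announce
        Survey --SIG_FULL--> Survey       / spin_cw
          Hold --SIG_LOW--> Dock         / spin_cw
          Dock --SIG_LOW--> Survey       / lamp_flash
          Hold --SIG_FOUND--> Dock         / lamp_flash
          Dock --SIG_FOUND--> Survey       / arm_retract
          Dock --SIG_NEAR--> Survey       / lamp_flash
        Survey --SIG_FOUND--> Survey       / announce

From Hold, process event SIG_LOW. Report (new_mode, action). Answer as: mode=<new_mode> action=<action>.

mode=Dock action=spin_cw

current mode = Hold; filter table to that mode:
  (Hold, SIG_NEAR) → (Dock, arm_retract)
  (Hold, SIG_FULL) → (Survey, arm_retract)
  (Hold, SIG_LOW) → (Dock, spin_cw)  ← event matches
  (Hold, SIG_FOUND) → (Dock, lamp_flash)
event = SIG_LOW selects (Dock, spin_cw)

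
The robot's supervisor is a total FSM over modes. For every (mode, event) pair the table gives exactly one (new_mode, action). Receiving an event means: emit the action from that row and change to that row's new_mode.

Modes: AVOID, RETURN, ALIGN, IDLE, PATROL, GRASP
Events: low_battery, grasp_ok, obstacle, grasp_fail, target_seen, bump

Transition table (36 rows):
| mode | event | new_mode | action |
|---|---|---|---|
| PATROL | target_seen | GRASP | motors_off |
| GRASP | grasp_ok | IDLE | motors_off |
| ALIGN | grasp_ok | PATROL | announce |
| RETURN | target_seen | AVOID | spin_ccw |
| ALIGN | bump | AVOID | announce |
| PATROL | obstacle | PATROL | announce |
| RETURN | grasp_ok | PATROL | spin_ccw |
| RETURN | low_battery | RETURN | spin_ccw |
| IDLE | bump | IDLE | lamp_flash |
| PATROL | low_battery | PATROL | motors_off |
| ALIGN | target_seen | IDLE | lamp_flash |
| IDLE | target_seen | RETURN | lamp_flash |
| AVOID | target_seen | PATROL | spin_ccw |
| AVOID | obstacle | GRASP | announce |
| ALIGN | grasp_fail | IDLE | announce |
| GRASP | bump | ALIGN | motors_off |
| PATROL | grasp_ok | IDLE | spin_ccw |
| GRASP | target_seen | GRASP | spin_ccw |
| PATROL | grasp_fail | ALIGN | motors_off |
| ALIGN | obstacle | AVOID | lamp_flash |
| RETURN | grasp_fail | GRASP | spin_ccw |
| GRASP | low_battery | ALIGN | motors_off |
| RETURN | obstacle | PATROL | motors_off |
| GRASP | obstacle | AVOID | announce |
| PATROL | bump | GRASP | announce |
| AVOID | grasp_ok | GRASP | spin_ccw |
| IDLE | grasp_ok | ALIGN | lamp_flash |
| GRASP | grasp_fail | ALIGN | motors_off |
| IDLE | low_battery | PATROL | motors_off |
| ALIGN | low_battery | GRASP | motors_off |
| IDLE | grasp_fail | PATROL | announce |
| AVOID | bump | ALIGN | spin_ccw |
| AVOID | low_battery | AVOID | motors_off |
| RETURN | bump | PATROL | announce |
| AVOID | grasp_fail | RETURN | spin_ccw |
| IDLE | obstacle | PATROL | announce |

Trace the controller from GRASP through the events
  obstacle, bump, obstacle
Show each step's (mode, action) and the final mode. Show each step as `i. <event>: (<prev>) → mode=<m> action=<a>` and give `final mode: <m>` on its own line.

final mode: AVOID

1. obstacle: (GRASP) → mode=AVOID action=announce
2. bump: (AVOID) → mode=ALIGN action=spin_ccw
3. obstacle: (ALIGN) → mode=AVOID action=lamp_flash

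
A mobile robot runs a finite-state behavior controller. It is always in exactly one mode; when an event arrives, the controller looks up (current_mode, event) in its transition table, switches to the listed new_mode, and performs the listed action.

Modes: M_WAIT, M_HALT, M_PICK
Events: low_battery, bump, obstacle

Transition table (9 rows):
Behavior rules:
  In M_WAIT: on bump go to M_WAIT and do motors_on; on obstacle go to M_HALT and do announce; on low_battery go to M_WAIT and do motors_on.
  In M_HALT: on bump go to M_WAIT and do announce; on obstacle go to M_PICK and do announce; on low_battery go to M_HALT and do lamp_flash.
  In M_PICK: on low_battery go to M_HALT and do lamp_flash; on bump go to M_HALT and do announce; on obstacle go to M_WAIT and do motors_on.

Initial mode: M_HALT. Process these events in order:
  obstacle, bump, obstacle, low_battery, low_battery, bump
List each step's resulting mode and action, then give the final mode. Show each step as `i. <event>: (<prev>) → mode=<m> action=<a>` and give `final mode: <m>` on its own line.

1. obstacle: (M_HALT) → mode=M_PICK action=announce
2. bump: (M_PICK) → mode=M_HALT action=announce
3. obstacle: (M_HALT) → mode=M_PICK action=announce
4. low_battery: (M_PICK) → mode=M_HALT action=lamp_flash
5. low_battery: (M_HALT) → mode=M_HALT action=lamp_flash
6. bump: (M_HALT) → mode=M_WAIT action=announce

final mode: M_WAIT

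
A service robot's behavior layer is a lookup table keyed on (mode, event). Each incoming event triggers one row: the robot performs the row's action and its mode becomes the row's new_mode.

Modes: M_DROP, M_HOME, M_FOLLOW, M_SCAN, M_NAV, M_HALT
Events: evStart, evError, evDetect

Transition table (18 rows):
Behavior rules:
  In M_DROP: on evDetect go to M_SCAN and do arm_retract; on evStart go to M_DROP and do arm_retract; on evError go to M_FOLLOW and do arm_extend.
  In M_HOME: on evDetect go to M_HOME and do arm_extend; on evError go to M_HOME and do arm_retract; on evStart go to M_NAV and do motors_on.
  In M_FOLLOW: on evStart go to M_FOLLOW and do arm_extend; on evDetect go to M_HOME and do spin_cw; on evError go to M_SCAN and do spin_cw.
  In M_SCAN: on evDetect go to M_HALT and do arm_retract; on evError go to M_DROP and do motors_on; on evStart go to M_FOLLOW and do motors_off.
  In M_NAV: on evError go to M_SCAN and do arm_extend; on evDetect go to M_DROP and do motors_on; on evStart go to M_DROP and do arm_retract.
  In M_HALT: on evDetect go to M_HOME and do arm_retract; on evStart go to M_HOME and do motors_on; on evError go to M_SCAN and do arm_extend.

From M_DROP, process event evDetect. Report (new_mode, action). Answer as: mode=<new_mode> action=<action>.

mode=M_SCAN action=arm_retract

current mode = M_DROP; filter table to that mode:
  (M_DROP, evDetect) → (M_SCAN, arm_retract)  ← event matches
  (M_DROP, evStart) → (M_DROP, arm_retract)
  (M_DROP, evError) → (M_FOLLOW, arm_extend)
event = evDetect selects (M_SCAN, arm_retract)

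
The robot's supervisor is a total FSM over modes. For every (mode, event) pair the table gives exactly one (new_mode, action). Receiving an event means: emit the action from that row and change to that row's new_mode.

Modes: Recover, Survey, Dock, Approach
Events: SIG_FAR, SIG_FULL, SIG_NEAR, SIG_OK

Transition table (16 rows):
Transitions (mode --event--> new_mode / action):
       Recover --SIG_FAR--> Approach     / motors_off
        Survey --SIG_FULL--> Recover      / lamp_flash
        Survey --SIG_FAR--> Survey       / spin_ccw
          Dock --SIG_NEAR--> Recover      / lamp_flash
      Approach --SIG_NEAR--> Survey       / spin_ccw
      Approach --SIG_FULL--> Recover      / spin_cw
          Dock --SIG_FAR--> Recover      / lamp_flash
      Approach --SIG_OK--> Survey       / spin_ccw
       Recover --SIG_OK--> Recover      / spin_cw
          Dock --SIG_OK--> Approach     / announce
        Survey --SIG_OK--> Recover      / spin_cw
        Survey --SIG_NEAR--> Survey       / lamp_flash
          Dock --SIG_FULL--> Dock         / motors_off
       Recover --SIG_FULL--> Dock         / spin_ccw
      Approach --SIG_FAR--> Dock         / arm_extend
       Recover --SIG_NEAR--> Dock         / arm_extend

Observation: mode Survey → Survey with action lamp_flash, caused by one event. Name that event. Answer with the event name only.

try SIG_FAR: (Survey, SIG_FAR) → (Survey, spin_ccw)
try SIG_FULL: (Survey, SIG_FULL) → (Recover, lamp_flash)
try SIG_NEAR: (Survey, SIG_NEAR) → (Survey, lamp_flash)  ← matches
try SIG_OK: (Survey, SIG_OK) → (Recover, spin_cw)

SIG_NEAR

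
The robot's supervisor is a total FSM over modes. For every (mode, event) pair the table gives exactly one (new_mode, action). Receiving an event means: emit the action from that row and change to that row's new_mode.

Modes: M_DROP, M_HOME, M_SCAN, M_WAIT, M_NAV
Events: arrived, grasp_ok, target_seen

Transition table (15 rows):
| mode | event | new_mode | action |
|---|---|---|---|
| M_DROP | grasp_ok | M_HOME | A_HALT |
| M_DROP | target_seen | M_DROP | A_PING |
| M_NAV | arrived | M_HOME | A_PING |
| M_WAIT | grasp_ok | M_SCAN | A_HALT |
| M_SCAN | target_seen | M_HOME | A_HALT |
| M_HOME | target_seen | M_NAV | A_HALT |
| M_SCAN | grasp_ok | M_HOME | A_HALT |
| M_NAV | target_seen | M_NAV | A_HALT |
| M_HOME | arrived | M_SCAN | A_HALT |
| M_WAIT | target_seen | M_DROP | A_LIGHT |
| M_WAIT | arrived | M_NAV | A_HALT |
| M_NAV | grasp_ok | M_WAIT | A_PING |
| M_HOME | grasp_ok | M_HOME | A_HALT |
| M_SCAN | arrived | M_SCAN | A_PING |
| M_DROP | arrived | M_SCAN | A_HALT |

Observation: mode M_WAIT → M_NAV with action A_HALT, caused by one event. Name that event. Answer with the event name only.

arrived

try arrived: (M_WAIT, arrived) → (M_NAV, A_HALT)  ← matches
try grasp_ok: (M_WAIT, grasp_ok) → (M_SCAN, A_HALT)
try target_seen: (M_WAIT, target_seen) → (M_DROP, A_LIGHT)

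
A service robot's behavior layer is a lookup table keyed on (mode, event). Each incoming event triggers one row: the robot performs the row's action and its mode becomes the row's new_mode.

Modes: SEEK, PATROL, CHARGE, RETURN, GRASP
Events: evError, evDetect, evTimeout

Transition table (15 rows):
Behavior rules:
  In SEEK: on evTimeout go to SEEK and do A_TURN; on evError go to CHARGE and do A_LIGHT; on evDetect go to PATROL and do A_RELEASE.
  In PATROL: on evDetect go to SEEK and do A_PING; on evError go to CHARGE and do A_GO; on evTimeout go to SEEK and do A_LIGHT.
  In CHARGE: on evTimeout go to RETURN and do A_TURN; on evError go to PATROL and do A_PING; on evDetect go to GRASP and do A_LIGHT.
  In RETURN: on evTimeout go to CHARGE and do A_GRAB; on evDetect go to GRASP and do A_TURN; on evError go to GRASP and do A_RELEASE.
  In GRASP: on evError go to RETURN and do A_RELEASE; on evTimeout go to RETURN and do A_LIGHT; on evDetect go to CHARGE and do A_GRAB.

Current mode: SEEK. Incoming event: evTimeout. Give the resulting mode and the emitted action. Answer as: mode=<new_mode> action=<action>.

mode=SEEK action=A_TURN

current mode = SEEK; filter table to that mode:
  (SEEK, evTimeout) → (SEEK, A_TURN)  ← event matches
  (SEEK, evError) → (CHARGE, A_LIGHT)
  (SEEK, evDetect) → (PATROL, A_RELEASE)
event = evTimeout selects (SEEK, A_TURN)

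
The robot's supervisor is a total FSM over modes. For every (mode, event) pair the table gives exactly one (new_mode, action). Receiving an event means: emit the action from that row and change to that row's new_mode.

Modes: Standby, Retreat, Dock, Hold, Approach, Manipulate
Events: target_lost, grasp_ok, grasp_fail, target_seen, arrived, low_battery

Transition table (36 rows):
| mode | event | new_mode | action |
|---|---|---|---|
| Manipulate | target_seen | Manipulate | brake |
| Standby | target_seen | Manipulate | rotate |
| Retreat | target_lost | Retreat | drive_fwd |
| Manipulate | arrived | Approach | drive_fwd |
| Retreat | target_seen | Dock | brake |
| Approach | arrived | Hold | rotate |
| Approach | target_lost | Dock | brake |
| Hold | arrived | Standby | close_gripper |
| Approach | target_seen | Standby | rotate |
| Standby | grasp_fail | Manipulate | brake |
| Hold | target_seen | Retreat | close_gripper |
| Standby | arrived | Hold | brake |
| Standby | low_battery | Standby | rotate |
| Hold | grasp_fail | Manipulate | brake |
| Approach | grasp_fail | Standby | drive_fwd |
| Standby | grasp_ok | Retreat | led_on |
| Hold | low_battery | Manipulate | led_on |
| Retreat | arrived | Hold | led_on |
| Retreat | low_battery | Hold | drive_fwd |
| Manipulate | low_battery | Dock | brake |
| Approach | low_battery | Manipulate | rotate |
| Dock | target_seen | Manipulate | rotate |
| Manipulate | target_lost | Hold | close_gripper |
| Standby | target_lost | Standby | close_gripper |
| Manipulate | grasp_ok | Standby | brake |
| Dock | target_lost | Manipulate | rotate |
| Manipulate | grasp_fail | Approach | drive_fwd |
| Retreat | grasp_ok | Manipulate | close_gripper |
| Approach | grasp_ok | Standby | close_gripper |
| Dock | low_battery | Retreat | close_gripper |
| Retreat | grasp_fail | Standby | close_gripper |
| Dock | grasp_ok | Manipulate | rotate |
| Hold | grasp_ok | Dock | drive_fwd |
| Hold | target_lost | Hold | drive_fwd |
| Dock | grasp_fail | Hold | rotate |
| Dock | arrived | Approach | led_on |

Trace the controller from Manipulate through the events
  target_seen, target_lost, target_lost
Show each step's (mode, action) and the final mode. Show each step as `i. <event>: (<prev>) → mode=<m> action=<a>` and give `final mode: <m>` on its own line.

final mode: Hold

1. target_seen: (Manipulate) → mode=Manipulate action=brake
2. target_lost: (Manipulate) → mode=Hold action=close_gripper
3. target_lost: (Hold) → mode=Hold action=drive_fwd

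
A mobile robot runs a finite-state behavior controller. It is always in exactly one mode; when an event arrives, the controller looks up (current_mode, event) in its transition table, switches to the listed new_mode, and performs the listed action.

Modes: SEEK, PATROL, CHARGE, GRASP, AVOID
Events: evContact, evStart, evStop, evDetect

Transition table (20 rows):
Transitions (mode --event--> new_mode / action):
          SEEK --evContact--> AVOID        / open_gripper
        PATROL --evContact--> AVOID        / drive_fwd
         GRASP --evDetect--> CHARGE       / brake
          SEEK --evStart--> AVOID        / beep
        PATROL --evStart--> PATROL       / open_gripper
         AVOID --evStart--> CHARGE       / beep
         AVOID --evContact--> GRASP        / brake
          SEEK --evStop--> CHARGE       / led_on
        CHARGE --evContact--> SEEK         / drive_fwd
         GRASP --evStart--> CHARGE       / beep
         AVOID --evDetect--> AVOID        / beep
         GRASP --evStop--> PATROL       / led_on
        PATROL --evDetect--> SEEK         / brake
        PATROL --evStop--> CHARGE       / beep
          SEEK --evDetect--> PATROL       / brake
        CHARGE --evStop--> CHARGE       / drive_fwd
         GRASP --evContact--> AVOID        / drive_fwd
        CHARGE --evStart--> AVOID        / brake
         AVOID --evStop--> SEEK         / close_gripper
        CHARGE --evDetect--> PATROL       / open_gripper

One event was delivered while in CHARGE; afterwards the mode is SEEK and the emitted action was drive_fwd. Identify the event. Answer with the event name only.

evContact

try evContact: (CHARGE, evContact) → (SEEK, drive_fwd)  ← matches
try evStart: (CHARGE, evStart) → (AVOID, brake)
try evStop: (CHARGE, evStop) → (CHARGE, drive_fwd)
try evDetect: (CHARGE, evDetect) → (PATROL, open_gripper)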